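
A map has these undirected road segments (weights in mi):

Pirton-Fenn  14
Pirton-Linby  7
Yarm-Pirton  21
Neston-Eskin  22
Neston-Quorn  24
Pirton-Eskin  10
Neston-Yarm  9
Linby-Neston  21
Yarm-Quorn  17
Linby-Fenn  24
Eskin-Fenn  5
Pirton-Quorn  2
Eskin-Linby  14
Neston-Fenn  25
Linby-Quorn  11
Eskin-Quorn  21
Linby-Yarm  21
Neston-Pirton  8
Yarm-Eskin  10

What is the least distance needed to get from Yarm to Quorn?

17 mi

Running Dijkstra from Yarm:
Yarm: 0
Neston: 9  (via Yarm)
Eskin: 10  (via Yarm)
Fenn: 15  (via Eskin)
Pirton: 17  (via Neston)
Quorn: 17  (via Yarm)
Shortest route: Yarm–Quorn = 17 mi.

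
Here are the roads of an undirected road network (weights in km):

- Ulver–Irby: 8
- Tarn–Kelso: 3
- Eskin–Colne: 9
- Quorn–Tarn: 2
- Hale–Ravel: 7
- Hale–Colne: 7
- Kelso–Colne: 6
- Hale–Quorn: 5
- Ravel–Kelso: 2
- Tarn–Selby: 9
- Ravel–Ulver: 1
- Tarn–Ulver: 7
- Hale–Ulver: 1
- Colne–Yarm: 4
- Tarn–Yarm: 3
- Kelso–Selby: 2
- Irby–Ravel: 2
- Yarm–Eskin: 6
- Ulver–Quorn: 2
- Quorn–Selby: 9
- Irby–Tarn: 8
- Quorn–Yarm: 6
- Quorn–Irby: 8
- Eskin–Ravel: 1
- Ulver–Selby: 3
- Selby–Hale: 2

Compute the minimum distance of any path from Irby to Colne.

10 km

Running Dijkstra from Irby:
Irby: 0
Ravel: 2  (via Irby)
Eskin: 3  (via Ravel)
Ulver: 3  (via Ravel)
Kelso: 4  (via Ravel)
Hale: 4  (via Ulver)
Quorn: 5  (via Ulver)
Selby: 6  (via Ulver)
Tarn: 7  (via Kelso)
Yarm: 9  (via Eskin)
Colne: 10  (via Kelso)
Shortest route: Irby → Ravel → Kelso → Colne = 10 km.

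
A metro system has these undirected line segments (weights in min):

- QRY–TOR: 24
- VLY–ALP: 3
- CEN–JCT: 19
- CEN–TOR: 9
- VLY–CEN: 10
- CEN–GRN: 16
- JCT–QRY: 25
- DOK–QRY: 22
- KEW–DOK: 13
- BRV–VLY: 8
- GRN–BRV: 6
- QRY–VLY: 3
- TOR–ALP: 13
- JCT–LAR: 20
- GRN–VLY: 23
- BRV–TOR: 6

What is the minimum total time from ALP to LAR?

51 min

Shortest distances from ALP:
ALP: 0
VLY: 3  (via ALP)
QRY: 6  (via VLY)
BRV: 11  (via VLY)
TOR: 13  (via ALP)
CEN: 13  (via VLY)
GRN: 17  (via BRV)
DOK: 28  (via QRY)
JCT: 31  (via QRY)
KEW: 41  (via DOK)
LAR: 51  (via JCT)
Shortest route: ALP → VLY → QRY → JCT → LAR = 51 min.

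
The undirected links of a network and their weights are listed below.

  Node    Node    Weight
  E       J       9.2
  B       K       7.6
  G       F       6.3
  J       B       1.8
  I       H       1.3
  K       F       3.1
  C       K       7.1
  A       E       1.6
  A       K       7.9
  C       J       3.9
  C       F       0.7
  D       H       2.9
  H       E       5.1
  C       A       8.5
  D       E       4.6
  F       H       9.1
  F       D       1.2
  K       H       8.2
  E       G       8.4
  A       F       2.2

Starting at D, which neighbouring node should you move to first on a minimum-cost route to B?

Compare a few routes:
D → E → A → F → C → J → B: 4.6+1.6+2.2+0.7+3.9+1.8 = 14.8
D → F → K → B: 1.2+3.1+7.6 = 11.9
D → F → C → J → B: 1.2+0.7+3.9+1.8 = 7.6
The minimum is 7.6 via D → F → C → J → B.
So from D the first move is to F.

F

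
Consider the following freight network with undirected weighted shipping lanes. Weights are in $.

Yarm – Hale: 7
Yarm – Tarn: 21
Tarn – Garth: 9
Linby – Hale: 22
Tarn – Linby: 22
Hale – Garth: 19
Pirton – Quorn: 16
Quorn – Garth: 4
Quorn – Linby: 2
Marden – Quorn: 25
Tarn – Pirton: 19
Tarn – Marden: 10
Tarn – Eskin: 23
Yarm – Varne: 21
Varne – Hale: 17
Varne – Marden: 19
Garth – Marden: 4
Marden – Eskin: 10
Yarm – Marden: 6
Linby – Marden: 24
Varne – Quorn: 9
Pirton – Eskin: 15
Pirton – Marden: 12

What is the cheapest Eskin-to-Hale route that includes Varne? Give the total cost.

$44

Best Eskin to Varne: Eskin–Marden–Garth–Quorn–Varne costing 27
Shortest Varne→Hale: Varne–Hale = 17
Total via Varne: 27 + 17 = $44.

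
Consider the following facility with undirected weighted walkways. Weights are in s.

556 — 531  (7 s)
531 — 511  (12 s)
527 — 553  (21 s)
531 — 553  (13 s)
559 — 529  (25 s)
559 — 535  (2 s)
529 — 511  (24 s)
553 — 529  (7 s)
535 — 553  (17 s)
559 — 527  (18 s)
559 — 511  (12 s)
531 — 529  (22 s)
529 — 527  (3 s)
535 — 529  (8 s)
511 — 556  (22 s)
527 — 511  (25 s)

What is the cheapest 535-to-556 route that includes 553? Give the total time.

35 s

Shortest 535→553: 535 → 529 → 553 = 15
Best 553 to 556: 553 → 531 → 556 costing 20
Total via 553: 15 + 20 = 35 s.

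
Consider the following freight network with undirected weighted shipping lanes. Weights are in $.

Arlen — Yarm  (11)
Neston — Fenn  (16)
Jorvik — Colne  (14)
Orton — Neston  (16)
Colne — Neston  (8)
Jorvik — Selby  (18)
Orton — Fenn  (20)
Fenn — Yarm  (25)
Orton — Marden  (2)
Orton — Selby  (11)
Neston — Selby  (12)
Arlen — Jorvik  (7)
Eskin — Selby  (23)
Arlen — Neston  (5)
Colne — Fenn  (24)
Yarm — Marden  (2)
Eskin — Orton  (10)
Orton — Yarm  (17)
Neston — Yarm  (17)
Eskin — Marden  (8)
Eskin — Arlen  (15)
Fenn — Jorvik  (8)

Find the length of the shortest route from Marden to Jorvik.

$20

Candidate routes:
Marden - Yarm - Arlen - Jorvik: 2+11+7 = 20
Marden - Orton - Neston - Arlen - Jorvik: 2+16+5+7 = 30
Marden - Eskin - Arlen - Jorvik: 8+15+7 = 30
Cheapest is Marden - Yarm - Arlen - Jorvik at $20.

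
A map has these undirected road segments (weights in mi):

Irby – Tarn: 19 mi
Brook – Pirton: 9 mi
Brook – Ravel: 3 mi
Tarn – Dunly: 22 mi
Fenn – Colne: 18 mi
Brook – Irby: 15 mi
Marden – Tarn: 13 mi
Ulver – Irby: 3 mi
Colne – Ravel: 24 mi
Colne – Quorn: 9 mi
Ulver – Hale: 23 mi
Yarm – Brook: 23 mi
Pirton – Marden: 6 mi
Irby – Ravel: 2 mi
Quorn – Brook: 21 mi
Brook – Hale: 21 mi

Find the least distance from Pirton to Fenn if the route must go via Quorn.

Best Pirton to Quorn: Pirton → Brook → Quorn costing 30
Best Quorn to Fenn: Quorn → Colne → Fenn costing 27
Total via Quorn: 30 + 27 = 57 mi.

57 mi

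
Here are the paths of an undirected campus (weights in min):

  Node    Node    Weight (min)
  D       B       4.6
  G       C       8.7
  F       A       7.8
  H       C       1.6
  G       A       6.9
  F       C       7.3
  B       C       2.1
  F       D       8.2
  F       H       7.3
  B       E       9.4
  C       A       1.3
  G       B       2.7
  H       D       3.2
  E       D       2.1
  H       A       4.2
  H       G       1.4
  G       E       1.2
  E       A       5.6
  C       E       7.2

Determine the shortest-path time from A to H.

Compare a few routes:
A - H: 4.2 = 4.2
A - C - H: 1.3+1.6 = 2.9
The minimum is 2.9 min via A - C - H.

2.9 min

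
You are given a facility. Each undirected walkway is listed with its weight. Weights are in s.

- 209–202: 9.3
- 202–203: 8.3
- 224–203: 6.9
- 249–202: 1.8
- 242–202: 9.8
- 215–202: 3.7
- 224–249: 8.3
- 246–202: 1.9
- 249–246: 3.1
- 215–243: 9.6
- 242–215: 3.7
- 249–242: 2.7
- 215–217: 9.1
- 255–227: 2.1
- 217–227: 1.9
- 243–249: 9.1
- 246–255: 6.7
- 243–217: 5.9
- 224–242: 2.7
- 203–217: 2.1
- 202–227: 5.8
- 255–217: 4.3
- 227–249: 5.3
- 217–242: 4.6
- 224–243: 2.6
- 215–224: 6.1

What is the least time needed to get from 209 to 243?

19.1 s

Settle nodes by increasing distance from 209:
209: 0
202: 9.3  (via 209)
249: 11.1  (via 202)
246: 11.2  (via 202)
215: 13  (via 202)
242: 13.8  (via 249)
227: 15.1  (via 202)
224: 16.5  (via 242)
217: 17  (via 227)
255: 17.2  (via 227)
203: 17.6  (via 202)
243: 19.1  (via 224)
Shortest route: 209 → 202 → 249 → 242 → 224 → 243 = 19.1 s.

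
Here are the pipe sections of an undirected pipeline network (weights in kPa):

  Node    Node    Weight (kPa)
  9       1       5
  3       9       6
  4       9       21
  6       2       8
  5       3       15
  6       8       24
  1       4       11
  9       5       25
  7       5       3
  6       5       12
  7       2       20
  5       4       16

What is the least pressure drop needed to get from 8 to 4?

Settle nodes by increasing distance from 8:
8: 0
6: 24  (via 8)
2: 32  (via 6)
5: 36  (via 6)
7: 39  (via 5)
3: 51  (via 5)
4: 52  (via 5)
Shortest route: 8–6–5–4 = 52 kPa.

52 kPa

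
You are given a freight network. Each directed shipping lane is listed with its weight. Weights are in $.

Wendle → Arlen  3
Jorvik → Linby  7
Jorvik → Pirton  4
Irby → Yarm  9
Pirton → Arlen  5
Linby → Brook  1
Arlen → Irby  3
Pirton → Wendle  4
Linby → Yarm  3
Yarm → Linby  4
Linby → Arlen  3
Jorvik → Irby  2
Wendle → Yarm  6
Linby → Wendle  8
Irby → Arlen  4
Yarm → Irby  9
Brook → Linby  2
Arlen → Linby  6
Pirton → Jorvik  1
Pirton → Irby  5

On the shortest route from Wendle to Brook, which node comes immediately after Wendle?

Candidate routes:
Wendle → Arlen → Linby → Brook: 3+6+1 = 10
Wendle → Arlen → Irby → Yarm → Linby → Brook: 3+3+9+4+1 = 20
Wendle → Yarm → Linby → Brook: 6+4+1 = 11
The minimum is $10 via Wendle → Arlen → Linby → Brook.
So from Wendle the first move is to Arlen.

Arlen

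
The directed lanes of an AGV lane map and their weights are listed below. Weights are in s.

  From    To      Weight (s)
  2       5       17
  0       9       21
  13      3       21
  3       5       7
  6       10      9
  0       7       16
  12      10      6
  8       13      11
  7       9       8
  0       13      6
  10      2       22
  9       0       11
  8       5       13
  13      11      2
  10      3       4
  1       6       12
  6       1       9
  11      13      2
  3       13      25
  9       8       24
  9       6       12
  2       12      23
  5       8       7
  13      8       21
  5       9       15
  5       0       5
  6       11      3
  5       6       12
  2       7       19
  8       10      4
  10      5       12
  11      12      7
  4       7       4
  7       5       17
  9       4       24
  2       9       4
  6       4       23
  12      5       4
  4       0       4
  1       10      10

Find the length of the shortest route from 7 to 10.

Shortest distances from 7:
7: 0
9: 8  (via 7)
5: 17  (via 7)
0: 19  (via 9)
6: 20  (via 9)
11: 23  (via 6)
8: 24  (via 5)
13: 25  (via 0)
10: 28  (via 8)
Shortest route: 7 → 5 → 8 → 10 = 28 s.

28 s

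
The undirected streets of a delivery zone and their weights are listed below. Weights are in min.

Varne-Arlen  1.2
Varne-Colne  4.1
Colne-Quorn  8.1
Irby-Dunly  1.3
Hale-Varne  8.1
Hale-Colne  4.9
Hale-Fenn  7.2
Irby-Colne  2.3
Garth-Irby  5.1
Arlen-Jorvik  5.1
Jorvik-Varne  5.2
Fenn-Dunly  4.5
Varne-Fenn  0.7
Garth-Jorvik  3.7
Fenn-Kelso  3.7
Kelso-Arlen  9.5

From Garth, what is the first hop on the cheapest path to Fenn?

Jorvik

Enumerating some paths:
Garth–Jorvik–Arlen–Varne–Fenn: 3.7+5.1+1.2+0.7 = 10.7
Garth–Irby–Dunly–Fenn: 5.1+1.3+4.5 = 10.9
Garth–Jorvik–Varne–Fenn: 3.7+5.2+0.7 = 9.6
Cheapest is Garth–Jorvik–Varne–Fenn at 9.6 min.
So from Garth the first move is to Jorvik.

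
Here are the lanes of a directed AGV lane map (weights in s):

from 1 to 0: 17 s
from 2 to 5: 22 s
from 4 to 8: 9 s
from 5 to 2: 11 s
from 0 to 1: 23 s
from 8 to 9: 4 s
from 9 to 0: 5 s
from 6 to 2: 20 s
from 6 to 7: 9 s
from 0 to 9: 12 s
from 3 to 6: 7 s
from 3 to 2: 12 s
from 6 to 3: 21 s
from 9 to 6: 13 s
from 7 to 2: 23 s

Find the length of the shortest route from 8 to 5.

59 s

Candidate routes:
8 → 9 → 6 → 7 → 2 → 5: 4+13+9+23+22 = 71
8 → 9 → 6 → 3 → 2 → 5: 4+13+21+12+22 = 72
8 → 9 → 6 → 2 → 5: 4+13+20+22 = 59
Cheapest is 8 → 9 → 6 → 2 → 5 at 59 s.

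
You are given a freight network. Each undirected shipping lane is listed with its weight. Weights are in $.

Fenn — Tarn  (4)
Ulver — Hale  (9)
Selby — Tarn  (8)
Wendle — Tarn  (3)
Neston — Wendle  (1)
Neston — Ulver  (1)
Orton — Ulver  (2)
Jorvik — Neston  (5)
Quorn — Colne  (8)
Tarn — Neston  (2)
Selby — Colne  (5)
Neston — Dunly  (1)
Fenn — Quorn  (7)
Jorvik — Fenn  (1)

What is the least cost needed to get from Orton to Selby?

$13

Compare a few routes:
Orton - Ulver - Neston - Jorvik - Fenn - Tarn - Selby: 2+1+5+1+4+8 = 21
Orton - Ulver - Neston - Wendle - Tarn - Selby: 2+1+1+3+8 = 15
Orton - Ulver - Neston - Tarn - Selby: 2+1+2+8 = 13
The minimum is $13 via Orton - Ulver - Neston - Tarn - Selby.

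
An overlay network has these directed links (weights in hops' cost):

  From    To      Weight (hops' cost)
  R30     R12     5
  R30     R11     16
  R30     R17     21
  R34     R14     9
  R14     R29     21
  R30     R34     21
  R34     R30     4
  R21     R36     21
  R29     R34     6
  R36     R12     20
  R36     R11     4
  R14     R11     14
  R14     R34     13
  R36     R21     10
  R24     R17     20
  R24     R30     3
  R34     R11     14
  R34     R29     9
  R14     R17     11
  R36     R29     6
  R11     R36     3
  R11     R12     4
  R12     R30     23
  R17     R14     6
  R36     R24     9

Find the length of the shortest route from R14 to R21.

Shortest distances from R14:
R14: 0
R17: 11  (via R14)
R34: 13  (via R14)
R11: 14  (via R14)
R36: 17  (via R11)
R30: 17  (via R34)
R12: 18  (via R11)
R29: 21  (via R14)
R24: 26  (via R36)
R21: 27  (via R36)
Shortest route: R14 → R11 → R36 → R21 = 27 hops' cost.

27 hops' cost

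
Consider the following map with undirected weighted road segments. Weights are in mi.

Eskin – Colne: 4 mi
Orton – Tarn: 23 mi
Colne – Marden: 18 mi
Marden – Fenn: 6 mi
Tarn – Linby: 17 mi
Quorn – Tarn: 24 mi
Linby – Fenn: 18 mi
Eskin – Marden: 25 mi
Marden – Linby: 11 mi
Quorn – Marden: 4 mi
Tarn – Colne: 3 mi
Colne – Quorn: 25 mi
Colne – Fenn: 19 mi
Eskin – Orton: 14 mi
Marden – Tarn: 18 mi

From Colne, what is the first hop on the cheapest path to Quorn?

Compare a few routes:
Colne–Marden–Quorn: 18+4 = 22
Colne–Quorn: 25 = 25
Cheapest is Colne–Marden–Quorn at 22 mi.
So from Colne the first move is to Marden.

Marden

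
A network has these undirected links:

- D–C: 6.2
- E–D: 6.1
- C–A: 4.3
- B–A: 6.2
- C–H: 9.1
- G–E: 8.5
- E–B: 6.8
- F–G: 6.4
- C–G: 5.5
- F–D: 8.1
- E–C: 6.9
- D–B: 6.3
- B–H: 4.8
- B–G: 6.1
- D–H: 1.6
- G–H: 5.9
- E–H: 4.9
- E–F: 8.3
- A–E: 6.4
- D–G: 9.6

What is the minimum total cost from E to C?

Compare a few routes:
E - C: 6.9 = 6.9
E - D - C: 6.1+6.2 = 12.3
E - A - C: 6.4+4.3 = 10.7
Cheapest is E - C at 6.9.

6.9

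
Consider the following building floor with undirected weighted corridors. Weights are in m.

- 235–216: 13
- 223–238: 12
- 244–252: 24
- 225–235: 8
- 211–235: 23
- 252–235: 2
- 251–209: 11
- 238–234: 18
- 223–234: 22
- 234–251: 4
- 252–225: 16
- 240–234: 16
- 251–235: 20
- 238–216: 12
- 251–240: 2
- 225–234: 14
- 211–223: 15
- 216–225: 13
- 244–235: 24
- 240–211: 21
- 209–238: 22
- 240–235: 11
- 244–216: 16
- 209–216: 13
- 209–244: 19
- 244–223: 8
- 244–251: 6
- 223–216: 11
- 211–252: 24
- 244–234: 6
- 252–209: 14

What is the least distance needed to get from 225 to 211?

Candidate routes:
225–235–252–211: 8+2+24 = 34
225–235–211: 8+23 = 31
Cheapest is 225–235–211 at 31 m.

31 m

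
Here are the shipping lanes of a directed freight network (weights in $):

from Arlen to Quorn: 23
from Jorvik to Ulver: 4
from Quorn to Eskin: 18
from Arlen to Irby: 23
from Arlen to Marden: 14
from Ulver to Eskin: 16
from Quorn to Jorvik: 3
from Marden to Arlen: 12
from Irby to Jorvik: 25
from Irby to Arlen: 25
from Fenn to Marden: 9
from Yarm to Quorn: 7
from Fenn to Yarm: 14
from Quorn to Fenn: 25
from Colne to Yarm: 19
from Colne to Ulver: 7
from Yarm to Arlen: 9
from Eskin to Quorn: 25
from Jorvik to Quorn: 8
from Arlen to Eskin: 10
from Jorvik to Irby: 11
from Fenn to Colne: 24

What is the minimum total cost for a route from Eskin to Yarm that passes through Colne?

Best Eskin to Colne: Eskin → Quorn → Fenn → Colne costing 74
Shortest Colne→Yarm: Colne → Yarm = 19
Total via Colne: 74 + 19 = $93.

$93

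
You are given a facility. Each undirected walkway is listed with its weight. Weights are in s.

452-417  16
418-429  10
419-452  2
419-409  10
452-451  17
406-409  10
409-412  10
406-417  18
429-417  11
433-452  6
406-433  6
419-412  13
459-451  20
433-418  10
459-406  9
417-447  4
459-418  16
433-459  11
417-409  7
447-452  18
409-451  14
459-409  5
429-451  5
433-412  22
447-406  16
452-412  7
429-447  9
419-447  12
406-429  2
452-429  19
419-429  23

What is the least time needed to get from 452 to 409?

Candidate routes:
452–412–409: 7+10 = 17
452–419–409: 2+10 = 12
Cheapest is 452–419–409 at 12 s.

12 s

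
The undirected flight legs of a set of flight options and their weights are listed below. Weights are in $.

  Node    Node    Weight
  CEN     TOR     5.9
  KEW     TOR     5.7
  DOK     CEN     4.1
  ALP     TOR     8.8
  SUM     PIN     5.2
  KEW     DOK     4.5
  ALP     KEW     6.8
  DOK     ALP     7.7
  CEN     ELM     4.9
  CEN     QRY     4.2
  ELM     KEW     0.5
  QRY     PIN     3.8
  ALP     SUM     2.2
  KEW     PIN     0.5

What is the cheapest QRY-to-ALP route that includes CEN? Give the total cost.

Shortest QRY→CEN: QRY–CEN = 4.2
Best CEN to ALP: CEN–DOK–ALP costing 11.8
Total via CEN: 4.2 + 11.8 = $16.

$16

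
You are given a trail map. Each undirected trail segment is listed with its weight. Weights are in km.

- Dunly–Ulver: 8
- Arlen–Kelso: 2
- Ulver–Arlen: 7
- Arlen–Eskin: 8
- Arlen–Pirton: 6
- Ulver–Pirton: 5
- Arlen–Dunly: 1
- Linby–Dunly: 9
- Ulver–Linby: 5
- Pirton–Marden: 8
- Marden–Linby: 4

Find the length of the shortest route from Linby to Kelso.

Settle nodes by increasing distance from Linby:
Linby: 0
Marden: 4  (via Linby)
Ulver: 5  (via Linby)
Dunly: 9  (via Linby)
Arlen: 10  (via Dunly)
Pirton: 10  (via Ulver)
Kelso: 12  (via Arlen)
Shortest route: Linby–Dunly–Arlen–Kelso = 12 km.

12 km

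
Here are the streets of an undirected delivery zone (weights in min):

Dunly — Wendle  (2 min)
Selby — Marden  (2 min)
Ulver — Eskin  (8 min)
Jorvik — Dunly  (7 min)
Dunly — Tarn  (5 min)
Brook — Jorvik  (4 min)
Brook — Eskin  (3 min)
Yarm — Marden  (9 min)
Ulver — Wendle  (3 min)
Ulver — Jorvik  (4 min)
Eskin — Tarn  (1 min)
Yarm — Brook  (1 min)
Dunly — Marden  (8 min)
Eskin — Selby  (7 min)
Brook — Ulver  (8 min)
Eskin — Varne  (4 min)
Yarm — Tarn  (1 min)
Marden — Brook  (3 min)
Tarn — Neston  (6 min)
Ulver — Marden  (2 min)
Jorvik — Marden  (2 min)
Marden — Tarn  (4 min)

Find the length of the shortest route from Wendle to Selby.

Settle nodes by increasing distance from Wendle:
Wendle: 0
Dunly: 2  (via Wendle)
Ulver: 3  (via Wendle)
Marden: 5  (via Ulver)
Tarn: 7  (via Dunly)
Selby: 7  (via Marden)
Shortest route: Wendle–Ulver–Marden–Selby = 7 min.

7 min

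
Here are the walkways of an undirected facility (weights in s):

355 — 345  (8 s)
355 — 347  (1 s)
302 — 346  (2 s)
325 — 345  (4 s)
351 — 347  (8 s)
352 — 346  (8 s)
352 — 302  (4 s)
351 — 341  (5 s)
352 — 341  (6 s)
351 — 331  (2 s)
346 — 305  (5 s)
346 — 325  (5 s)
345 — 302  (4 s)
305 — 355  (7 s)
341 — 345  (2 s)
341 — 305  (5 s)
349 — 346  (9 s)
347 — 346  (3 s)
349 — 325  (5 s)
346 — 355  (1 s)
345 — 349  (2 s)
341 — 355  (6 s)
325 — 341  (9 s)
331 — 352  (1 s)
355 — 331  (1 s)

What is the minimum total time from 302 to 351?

Candidate routes:
302 → 346 → 355 → 331 → 351: 2+1+1+2 = 6
302 → 352 → 331 → 351: 4+1+2 = 7
The minimum is 6 s via 302 → 346 → 355 → 331 → 351.

6 s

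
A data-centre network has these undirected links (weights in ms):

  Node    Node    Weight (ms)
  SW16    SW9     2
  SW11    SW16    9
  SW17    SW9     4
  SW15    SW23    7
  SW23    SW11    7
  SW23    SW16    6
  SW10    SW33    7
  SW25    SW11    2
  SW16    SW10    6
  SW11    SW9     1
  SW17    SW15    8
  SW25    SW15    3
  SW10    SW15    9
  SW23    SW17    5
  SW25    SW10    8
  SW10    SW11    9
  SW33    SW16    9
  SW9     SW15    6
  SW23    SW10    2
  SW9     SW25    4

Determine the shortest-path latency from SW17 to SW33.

14 ms

Shortest distances from SW17:
SW17: 0
SW9: 4  (via SW17)
SW23: 5  (via SW17)
SW11: 5  (via SW9)
SW16: 6  (via SW9)
SW25: 7  (via SW11)
SW10: 7  (via SW23)
SW15: 8  (via SW17)
SW33: 14  (via SW10)
Shortest route: SW17–SW23–SW10–SW33 = 14 ms.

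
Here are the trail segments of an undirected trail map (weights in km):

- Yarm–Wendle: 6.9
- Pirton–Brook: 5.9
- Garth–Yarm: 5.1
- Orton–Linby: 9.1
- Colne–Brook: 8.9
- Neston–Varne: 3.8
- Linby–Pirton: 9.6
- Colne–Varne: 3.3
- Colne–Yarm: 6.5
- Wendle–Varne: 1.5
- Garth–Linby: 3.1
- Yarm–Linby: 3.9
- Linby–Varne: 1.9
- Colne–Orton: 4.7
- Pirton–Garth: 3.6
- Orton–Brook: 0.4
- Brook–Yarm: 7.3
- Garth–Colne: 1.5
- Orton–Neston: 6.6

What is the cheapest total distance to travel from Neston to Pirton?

12.2 km

Running Dijkstra from Neston:
Neston: 0
Varne: 3.8  (via Neston)
Wendle: 5.3  (via Varne)
Linby: 5.7  (via Varne)
Orton: 6.6  (via Neston)
Brook: 7  (via Orton)
Colne: 7.1  (via Varne)
Garth: 8.6  (via Colne)
Yarm: 9.6  (via Linby)
Pirton: 12.2  (via Garth)
Shortest route: Neston–Varne–Colne–Garth–Pirton = 12.2 km.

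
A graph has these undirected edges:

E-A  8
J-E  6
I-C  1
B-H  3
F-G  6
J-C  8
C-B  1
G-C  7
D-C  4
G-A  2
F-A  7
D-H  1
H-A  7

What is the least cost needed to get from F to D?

15

Compare a few routes:
F - G - C - B - H - D: 6+7+1+3+1 = 18
F - G - A - H - D: 6+2+7+1 = 16
F - G - C - D: 6+7+4 = 17
F - A - H - D: 7+7+1 = 15
The minimum is 15 via F - A - H - D.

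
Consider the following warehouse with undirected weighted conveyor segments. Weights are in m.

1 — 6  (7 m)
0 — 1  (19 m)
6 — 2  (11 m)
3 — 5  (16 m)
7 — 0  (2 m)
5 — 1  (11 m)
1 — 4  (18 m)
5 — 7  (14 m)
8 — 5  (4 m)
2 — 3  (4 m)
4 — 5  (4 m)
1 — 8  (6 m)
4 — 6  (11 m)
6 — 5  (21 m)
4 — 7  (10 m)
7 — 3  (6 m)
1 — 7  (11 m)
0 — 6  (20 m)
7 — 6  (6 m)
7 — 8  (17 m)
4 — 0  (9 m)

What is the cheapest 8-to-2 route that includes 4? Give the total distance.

Shortest 8→4: 8–5–4 = 8
Shortest 4→2: 4–7–3–2 = 20
Total via 4: 8 + 20 = 28 m.

28 m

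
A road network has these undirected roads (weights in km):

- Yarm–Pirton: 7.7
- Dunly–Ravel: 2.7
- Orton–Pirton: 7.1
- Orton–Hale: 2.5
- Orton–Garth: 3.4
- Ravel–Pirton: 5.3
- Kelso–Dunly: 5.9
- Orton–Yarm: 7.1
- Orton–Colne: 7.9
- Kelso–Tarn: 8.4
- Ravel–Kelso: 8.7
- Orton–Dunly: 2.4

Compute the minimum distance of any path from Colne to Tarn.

24.6 km

Candidate routes:
Colne - Orton - Dunly - Ravel - Kelso - Tarn: 7.9+2.4+2.7+8.7+8.4 = 30.1
Colne - Orton - Dunly - Kelso - Tarn: 7.9+2.4+5.9+8.4 = 24.6
Colne - Orton - Pirton - Ravel - Dunly - Kelso - Tarn: 7.9+7.1+5.3+2.7+5.9+8.4 = 37.3
Cheapest is Colne - Orton - Dunly - Kelso - Tarn at 24.6 km.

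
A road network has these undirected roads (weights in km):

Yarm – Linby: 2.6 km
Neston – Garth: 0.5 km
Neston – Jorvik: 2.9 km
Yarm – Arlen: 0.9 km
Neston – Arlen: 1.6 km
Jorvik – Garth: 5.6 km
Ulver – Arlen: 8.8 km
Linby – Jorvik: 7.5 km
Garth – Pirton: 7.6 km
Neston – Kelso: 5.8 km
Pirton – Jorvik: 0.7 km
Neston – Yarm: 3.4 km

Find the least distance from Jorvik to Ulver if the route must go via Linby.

Best Jorvik to Linby: Jorvik–Linby costing 7.5
Best Linby to Ulver: Linby–Yarm–Arlen–Ulver costing 12.3
Total via Linby: 7.5 + 12.3 = 19.8 km.

19.8 km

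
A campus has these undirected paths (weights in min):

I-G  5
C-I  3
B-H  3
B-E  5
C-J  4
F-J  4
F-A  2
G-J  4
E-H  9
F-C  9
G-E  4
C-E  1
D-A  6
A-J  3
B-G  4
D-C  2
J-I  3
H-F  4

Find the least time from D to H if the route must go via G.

Shortest D→G: D–C–E–G = 7
Shortest G→H: G–B–H = 7
Total via G: 7 + 7 = 14 min.

14 min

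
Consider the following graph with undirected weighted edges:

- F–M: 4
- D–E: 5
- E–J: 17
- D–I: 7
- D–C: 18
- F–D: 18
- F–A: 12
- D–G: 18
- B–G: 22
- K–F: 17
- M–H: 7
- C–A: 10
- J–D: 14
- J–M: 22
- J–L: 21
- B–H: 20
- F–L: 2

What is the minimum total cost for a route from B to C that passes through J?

Best B to J: B → H → M → J costing 49
Best J to C: J → D → C costing 32
Total via J: 49 + 32 = 81.

81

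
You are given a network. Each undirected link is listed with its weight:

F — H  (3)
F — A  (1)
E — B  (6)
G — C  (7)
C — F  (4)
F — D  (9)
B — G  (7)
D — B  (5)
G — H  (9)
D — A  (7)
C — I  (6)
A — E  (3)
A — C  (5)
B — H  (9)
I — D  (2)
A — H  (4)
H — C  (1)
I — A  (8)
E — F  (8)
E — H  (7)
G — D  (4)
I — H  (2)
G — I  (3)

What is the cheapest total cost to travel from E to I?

Candidate routes:
E - A - I: 3+8 = 11
E - H - I: 7+2 = 9
The minimum is 9 via E - H - I.

9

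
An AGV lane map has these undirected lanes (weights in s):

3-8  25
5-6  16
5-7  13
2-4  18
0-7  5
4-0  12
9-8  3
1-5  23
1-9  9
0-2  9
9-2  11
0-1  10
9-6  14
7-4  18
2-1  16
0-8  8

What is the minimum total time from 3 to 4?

Enumerating some paths:
3–8–0–7–4: 25+8+5+18 = 56
3–8–0–4: 25+8+12 = 45
The minimum is 45 s via 3–8–0–4.

45 s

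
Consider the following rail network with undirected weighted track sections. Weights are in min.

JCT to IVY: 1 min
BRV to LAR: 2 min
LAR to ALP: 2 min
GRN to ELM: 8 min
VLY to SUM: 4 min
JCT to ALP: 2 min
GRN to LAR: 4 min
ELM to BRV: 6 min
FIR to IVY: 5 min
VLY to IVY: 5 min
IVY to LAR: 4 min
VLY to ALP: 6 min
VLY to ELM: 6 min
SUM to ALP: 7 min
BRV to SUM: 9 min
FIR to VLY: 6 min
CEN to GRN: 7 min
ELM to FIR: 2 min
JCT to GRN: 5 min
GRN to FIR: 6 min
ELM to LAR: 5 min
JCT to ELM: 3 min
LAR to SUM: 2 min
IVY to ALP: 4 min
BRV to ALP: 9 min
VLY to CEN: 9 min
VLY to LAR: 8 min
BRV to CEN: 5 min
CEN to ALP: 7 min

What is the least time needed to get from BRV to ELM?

Shortest distances from BRV:
BRV: 0
LAR: 2  (via BRV)
SUM: 4  (via LAR)
ALP: 4  (via LAR)
CEN: 5  (via BRV)
ELM: 6  (via BRV)
Shortest route: BRV–ELM = 6 min.

6 min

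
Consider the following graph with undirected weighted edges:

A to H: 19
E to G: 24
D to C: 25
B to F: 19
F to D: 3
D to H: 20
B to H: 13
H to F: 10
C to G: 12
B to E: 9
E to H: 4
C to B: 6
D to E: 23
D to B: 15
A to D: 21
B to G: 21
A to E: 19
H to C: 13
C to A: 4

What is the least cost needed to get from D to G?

33

Running Dijkstra from D:
D: 0
F: 3  (via D)
H: 13  (via F)
B: 15  (via D)
E: 17  (via H)
A: 21  (via D)
C: 21  (via B)
G: 33  (via C)
Shortest route: D–B–C–G = 33.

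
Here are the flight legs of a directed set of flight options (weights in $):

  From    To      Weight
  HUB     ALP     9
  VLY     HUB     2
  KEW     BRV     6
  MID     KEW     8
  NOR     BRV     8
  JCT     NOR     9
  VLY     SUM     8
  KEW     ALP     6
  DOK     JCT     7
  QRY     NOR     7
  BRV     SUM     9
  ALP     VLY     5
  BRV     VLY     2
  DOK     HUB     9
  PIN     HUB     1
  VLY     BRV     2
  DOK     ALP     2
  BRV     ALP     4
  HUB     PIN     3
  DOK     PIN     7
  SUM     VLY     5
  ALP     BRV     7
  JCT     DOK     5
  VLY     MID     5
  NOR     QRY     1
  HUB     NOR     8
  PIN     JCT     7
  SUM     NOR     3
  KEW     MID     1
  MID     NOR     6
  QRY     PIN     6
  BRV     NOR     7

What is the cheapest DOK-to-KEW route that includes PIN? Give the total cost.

Shortest DOK→PIN: DOK–PIN = 7
Best PIN to KEW: PIN–HUB–ALP–VLY–MID–KEW costing 28
Total via PIN: 7 + 28 = $35.

$35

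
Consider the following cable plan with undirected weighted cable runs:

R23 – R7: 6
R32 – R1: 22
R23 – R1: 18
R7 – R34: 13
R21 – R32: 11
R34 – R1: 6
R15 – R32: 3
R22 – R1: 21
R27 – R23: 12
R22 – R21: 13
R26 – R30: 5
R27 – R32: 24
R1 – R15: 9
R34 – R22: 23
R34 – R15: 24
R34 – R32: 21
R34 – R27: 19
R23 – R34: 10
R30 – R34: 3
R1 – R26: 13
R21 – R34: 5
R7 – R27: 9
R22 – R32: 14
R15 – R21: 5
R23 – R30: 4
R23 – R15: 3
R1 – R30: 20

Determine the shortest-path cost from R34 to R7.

Settle nodes by increasing distance from R34:
R34: 0
R30: 3  (via R34)
R21: 5  (via R34)
R1: 6  (via R34)
R23: 7  (via R30)
R26: 8  (via R30)
R15: 10  (via R21)
R32: 13  (via R15)
R7: 13  (via R34)
Shortest route: R34 → R7 = 13.

13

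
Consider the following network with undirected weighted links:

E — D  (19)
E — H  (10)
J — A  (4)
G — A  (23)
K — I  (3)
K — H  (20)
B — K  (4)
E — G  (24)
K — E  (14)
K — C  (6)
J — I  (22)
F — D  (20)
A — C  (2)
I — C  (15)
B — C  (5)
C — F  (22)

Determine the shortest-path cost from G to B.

Enumerating some paths:
G - A - C - B: 23+2+5 = 30
G - E - K - B: 24+14+4 = 42
G - A - C - K - B: 23+2+6+4 = 35
Cheapest is G - A - C - B at 30.

30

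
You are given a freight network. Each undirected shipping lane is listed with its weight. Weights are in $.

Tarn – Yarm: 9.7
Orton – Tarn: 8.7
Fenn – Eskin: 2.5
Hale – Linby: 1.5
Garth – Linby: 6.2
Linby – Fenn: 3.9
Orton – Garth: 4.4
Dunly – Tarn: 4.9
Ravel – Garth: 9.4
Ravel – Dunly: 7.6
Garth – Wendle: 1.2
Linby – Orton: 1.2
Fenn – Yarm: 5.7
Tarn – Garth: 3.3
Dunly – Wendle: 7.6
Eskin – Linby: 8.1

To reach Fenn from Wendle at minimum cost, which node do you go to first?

Compare a few routes:
Wendle–Garth–Orton–Linby–Fenn: 1.2+4.4+1.2+3.9 = 10.7
Wendle–Garth–Linby–Fenn: 1.2+6.2+3.9 = 11.3
Cheapest is Wendle–Garth–Orton–Linby–Fenn at $10.7.
So from Wendle the first move is to Garth.

Garth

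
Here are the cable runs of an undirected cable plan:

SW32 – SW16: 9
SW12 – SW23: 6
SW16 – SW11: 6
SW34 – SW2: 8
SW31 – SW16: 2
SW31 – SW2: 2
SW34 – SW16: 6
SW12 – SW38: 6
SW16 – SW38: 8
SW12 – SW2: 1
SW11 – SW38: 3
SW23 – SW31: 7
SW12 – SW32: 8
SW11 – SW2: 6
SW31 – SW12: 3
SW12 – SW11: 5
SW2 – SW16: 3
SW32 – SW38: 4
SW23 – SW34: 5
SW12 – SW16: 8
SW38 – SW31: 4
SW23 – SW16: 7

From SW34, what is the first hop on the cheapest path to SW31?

SW16

Enumerating some paths:
SW34 - SW2 - SW31: 8+2 = 10
SW34 - SW16 - SW31: 6+2 = 8
Cheapest is SW34 - SW16 - SW31 at 8.
So from SW34 the first move is to SW16.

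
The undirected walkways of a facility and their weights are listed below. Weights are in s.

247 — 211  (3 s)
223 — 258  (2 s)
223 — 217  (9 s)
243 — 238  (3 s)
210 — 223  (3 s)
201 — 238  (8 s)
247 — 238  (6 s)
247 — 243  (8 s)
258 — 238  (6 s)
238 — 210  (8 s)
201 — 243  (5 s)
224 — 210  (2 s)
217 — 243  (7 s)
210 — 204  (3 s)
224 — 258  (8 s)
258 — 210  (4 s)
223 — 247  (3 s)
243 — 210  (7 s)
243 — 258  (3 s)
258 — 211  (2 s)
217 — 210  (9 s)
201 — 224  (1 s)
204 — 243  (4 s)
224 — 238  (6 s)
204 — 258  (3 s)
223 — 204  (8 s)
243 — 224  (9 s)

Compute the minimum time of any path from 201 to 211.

Compare a few routes:
201 → 224 → 210 → 258 → 211: 1+2+4+2 = 9
201 → 243 → 258 → 211: 5+3+2 = 10
201 → 224 → 210 → 223 → 258 → 211: 1+2+3+2+2 = 10
The minimum is 9 s via 201 → 224 → 210 → 258 → 211.

9 s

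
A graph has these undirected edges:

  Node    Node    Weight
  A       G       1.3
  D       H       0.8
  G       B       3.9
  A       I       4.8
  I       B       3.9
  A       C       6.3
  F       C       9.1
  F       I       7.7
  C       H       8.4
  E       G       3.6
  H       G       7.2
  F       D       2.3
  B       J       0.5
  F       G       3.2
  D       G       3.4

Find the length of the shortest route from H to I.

Settle nodes by increasing distance from H:
H: 0
D: 0.8  (via H)
F: 3.1  (via D)
G: 4.2  (via D)
A: 5.5  (via G)
E: 7.8  (via G)
B: 8.1  (via G)
C: 8.4  (via H)
J: 8.6  (via B)
I: 10.3  (via A)
Shortest route: H–D–G–A–I = 10.3.

10.3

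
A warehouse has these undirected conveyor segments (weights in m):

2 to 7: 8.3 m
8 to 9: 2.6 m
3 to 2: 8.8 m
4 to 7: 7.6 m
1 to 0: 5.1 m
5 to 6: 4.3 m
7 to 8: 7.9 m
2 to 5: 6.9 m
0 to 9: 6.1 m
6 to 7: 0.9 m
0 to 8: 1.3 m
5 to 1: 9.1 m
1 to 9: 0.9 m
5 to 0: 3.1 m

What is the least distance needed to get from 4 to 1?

19 m

Candidate routes:
4 → 7 → 8 → 9 → 1: 7.6+7.9+2.6+0.9 = 19
4 → 7 → 6 → 5 → 0 → 8 → 9 → 1: 7.6+0.9+4.3+3.1+1.3+2.6+0.9 = 20.7
The minimum is 19 m via 4 → 7 → 8 → 9 → 1.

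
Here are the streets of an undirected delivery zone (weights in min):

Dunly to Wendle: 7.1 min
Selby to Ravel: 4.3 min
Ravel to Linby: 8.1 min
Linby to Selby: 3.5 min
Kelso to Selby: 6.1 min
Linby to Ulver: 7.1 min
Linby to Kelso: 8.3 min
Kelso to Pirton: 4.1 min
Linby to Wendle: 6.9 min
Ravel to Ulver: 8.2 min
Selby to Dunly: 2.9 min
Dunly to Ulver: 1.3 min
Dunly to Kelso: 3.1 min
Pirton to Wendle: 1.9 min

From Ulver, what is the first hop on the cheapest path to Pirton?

Dunly

Enumerating some paths:
Ulver → Dunly → Kelso → Pirton: 1.3+3.1+4.1 = 8.5
Ulver → Dunly → Wendle → Pirton: 1.3+7.1+1.9 = 10.3
The minimum is 8.5 min via Ulver → Dunly → Kelso → Pirton.
So from Ulver the first move is to Dunly.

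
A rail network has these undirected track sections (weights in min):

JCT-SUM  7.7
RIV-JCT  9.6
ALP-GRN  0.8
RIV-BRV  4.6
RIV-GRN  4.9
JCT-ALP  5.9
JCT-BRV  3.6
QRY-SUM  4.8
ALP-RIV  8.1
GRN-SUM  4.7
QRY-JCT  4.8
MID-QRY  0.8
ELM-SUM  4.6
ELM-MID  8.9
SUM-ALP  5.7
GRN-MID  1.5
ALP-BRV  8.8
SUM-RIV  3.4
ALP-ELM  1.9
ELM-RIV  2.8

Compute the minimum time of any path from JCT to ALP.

Shortest distances from JCT:
JCT: 0
BRV: 3.6  (via JCT)
QRY: 4.8  (via JCT)
MID: 5.6  (via QRY)
ALP: 5.9  (via JCT)
Shortest route: JCT–ALP = 5.9 min.

5.9 min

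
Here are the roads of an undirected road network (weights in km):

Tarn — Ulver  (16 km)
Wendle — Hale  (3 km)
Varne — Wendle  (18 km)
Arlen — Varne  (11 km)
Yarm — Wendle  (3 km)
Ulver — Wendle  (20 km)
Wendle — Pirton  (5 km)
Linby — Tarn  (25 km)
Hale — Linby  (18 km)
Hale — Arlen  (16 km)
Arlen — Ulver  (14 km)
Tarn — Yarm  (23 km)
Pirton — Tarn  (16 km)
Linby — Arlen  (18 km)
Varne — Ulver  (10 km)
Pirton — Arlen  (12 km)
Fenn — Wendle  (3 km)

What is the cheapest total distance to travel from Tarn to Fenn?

24 km

Settle nodes by increasing distance from Tarn:
Tarn: 0
Ulver: 16  (via Tarn)
Pirton: 16  (via Tarn)
Wendle: 21  (via Pirton)
Yarm: 23  (via Tarn)
Fenn: 24  (via Wendle)
Shortest route: Tarn–Pirton–Wendle–Fenn = 24 km.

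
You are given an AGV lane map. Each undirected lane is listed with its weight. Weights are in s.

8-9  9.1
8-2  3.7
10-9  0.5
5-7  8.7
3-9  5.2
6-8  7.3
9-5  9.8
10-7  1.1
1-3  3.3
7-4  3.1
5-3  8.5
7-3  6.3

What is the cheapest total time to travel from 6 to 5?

26.2 s

Settle nodes by increasing distance from 6:
6: 0
8: 7.3  (via 6)
2: 11  (via 8)
9: 16.4  (via 8)
10: 16.9  (via 9)
7: 18  (via 10)
4: 21.1  (via 7)
3: 21.6  (via 9)
1: 24.9  (via 3)
5: 26.2  (via 9)
Shortest route: 6–8–9–5 = 26.2 s.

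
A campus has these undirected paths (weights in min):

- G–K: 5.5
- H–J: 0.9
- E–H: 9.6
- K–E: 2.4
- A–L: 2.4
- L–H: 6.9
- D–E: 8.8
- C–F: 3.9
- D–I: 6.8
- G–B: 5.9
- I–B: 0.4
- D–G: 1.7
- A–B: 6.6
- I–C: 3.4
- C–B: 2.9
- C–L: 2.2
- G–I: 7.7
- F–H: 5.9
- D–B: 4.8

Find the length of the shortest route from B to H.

Candidate routes:
B–C–F–H: 2.9+3.9+5.9 = 12.7
B–I–C–L–H: 0.4+3.4+2.2+6.9 = 12.9
B–C–L–H: 2.9+2.2+6.9 = 12
B–I–C–F–H: 0.4+3.4+3.9+5.9 = 13.6
Cheapest is B–C–L–H at 12 min.

12 min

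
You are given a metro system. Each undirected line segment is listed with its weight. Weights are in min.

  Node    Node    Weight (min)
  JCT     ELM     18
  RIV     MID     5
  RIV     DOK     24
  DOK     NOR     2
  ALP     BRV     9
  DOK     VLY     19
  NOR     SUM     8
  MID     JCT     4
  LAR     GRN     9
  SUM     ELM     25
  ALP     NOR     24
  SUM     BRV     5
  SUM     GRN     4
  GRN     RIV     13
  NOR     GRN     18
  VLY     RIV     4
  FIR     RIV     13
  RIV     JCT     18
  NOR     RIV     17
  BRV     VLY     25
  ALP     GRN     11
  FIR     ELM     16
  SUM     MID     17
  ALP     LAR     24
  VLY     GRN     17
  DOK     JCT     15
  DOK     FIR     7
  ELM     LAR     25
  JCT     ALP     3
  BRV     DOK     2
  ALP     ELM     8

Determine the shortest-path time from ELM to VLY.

24 min

Shortest distances from ELM:
ELM: 0
ALP: 8  (via ELM)
JCT: 11  (via ALP)
MID: 15  (via JCT)
FIR: 16  (via ELM)
BRV: 17  (via ALP)
DOK: 19  (via BRV)
GRN: 19  (via ALP)
RIV: 20  (via MID)
NOR: 21  (via DOK)
SUM: 22  (via BRV)
VLY: 24  (via RIV)
Shortest route: ELM → ALP → JCT → MID → RIV → VLY = 24 min.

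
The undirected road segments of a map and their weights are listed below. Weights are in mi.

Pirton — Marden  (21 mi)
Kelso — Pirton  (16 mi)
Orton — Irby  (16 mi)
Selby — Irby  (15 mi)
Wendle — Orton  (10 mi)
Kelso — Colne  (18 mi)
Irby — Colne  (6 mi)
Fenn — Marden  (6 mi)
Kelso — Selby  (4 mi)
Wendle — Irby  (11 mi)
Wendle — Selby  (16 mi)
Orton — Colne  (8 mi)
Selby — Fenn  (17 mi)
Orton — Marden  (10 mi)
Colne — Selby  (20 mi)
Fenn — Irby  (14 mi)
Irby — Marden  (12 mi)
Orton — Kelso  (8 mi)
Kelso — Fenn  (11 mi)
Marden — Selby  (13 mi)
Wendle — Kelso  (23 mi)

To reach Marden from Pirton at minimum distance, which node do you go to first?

Marden

Compare a few routes:
Pirton–Kelso–Fenn–Marden: 16+11+6 = 33
Pirton–Marden: 21 = 21
Pirton–Kelso–Orton–Marden: 16+8+10 = 34
Pirton–Kelso–Selby–Marden: 16+4+13 = 33
Cheapest is Pirton–Marden at 21 mi.
So from Pirton the first move is to Marden.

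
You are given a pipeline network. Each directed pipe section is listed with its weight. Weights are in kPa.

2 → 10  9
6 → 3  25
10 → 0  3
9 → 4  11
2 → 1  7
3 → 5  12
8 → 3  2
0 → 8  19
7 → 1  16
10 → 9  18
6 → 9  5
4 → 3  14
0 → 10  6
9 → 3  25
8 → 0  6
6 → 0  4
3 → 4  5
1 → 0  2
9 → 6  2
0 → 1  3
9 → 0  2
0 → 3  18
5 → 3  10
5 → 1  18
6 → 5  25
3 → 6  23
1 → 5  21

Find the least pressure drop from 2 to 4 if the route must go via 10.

35 kPa

Shortest 2→10: 2 → 10 = 9
Shortest 10→4: 10 → 0 → 3 → 4 = 26
Total via 10: 9 + 26 = 35 kPa.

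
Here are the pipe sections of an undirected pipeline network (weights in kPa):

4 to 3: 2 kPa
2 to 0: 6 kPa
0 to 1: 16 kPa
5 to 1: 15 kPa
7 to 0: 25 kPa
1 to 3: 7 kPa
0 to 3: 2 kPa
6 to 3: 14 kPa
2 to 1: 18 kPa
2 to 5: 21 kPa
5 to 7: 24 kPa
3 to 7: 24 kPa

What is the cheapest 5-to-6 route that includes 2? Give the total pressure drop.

Best 5 to 2: 5–2 costing 21
Shortest 2→6: 2–0–3–6 = 22
Total via 2: 21 + 22 = 43 kPa.

43 kPa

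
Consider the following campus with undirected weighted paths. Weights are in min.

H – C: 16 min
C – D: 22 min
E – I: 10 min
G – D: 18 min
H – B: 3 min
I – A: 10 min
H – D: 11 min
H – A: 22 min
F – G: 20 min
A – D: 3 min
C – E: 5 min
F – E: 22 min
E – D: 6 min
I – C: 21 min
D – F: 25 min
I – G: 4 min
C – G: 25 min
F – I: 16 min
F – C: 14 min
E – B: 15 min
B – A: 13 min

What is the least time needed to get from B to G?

27 min

Shortest distances from B:
B: 0
H: 3  (via B)
A: 13  (via B)
D: 14  (via H)
E: 15  (via B)
C: 19  (via H)
I: 23  (via A)
G: 27  (via I)
Shortest route: B–A–I–G = 27 min.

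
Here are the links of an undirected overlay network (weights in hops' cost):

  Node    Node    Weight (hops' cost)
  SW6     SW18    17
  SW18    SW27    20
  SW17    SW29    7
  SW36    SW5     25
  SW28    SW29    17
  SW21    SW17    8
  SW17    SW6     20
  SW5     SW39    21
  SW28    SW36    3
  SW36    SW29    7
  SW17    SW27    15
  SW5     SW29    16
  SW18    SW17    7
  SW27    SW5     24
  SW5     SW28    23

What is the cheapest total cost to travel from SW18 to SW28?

Candidate routes:
SW18–SW17–SW29–SW28: 7+7+17 = 31
SW18–SW17–SW29–SW5–SW28: 7+7+16+23 = 53
SW18–SW17–SW29–SW36–SW28: 7+7+7+3 = 24
SW18–SW27–SW17–SW29–SW36–SW28: 20+15+7+7+3 = 52
The minimum is 24 hops' cost via SW18–SW17–SW29–SW36–SW28.

24 hops' cost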